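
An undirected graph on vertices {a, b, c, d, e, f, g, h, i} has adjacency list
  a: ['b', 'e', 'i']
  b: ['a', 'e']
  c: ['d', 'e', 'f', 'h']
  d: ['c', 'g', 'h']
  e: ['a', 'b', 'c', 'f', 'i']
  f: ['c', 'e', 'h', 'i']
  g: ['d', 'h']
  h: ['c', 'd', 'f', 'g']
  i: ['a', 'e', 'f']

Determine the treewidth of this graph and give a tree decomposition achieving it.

Each bag holds 3 vertices, so the decomposition has width 2, which upper-bounds the treewidth. On the other hand G contains the 3-clique {d, g, h}. A clique must lie in a single bag of any decomposition, so no decomposition can have width below 2. The upper and lower bounds meet at 2, so that is the treewidth.

Treewidth 2.
One optimal decomposition is:
Bags: B1 = {c, e, f}  B2 = {e, f, i}  B3 = {a, e, i}  B4 = {c, f, h}  B5 = {a, b, e}  B6 = {c, d, h}  B7 = {d, g, h}
Tree: B1–B2, B2–B3, B1–B4, B3–B5, B4–B6, B6–B7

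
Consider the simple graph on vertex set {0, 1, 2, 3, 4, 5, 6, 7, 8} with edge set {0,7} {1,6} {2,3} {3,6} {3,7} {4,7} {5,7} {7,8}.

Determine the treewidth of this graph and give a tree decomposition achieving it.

The largest bag has 2 vertices, giving width 1; this decomposition certifies tw(G) ≤ 1. Since G has at least one edge (e.g. 3–7), it is not an edgeless graph, so tw(G) ≥ 1. Combining the bounds, tw(G) = 1.

Treewidth 1.
Bags: B1 = {3, 7}  B2 = {7, 8}  B3 = {0, 7}  B4 = {3, 6}  B5 = {2, 3}  B6 = {1, 6}  B7 = {4, 7}  B8 = {5, 7}
Tree: B1–B2, B1–B3, B1–B4, B4–B5, B4–B6, B1–B7, B3–B8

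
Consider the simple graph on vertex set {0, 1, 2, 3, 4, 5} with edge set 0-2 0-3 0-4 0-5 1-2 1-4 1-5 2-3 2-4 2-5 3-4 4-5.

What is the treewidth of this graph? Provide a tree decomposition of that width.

Treewidth 3.
One optimal decomposition is:
Bags: B1 = {0, 2, 3, 4}  B2 = {0, 2, 4, 5}  B3 = {1, 2, 4, 5}
Tree: B1–B2, B2–B3

Each bag holds 4 vertices, so the decomposition has width 3, which upper-bounds the treewidth. On the other hand G contains the 4-clique {0, 2, 3, 4}. A clique must lie in a single bag of any decomposition, so no decomposition can have width below 3. The upper and lower bounds meet at 3, so that is the treewidth.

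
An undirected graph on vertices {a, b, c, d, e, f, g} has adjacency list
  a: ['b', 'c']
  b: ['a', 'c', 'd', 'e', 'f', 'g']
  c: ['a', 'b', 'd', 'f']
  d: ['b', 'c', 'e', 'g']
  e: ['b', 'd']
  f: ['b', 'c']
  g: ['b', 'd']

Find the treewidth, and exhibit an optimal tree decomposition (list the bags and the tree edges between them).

Treewidth 2.
One optimal decomposition is:
Bags: B1 = {b, d, e}  B2 = {b, d, g}  B3 = {b, c, d}  B4 = {a, b, c}  B5 = {b, c, f}
Tree: B1–B2, B2–B3, B3–B4, B4–B5

Each bag holds 3 vertices, so the decomposition has width 2, which upper-bounds the treewidth. Conversely, {b, d, g} is a clique of size 3, and the vertices of any clique must share a bag in every tree decomposition; so some bag has ≥ 3 vertices and tw(G) ≥ 2. Combining the bounds, tw(G) = 2.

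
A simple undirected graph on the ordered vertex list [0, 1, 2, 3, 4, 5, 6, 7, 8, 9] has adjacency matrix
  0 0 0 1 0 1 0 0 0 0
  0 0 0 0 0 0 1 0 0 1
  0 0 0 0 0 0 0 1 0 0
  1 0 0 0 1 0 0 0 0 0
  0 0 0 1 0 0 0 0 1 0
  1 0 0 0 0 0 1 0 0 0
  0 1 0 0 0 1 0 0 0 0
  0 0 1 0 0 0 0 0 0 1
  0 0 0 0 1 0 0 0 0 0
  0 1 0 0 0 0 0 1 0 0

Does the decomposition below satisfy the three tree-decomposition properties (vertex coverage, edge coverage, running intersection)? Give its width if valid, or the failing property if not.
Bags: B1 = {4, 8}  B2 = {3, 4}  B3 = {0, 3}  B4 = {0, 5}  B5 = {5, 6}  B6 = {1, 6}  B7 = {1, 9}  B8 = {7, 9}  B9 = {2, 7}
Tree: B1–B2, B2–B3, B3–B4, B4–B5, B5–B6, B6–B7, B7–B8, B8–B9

Checking the three conditions: (i) the bags cover all of {0, 1, 2, 3, 4, 5, 6, 7, 8, 9}; (ii) for each edge, some bag contains both endpoints; (iii) the bags containing any fixed vertex form a subtree. All hold, so the decomposition is valid with width 2 − 1 = 1.

Yes; width 1.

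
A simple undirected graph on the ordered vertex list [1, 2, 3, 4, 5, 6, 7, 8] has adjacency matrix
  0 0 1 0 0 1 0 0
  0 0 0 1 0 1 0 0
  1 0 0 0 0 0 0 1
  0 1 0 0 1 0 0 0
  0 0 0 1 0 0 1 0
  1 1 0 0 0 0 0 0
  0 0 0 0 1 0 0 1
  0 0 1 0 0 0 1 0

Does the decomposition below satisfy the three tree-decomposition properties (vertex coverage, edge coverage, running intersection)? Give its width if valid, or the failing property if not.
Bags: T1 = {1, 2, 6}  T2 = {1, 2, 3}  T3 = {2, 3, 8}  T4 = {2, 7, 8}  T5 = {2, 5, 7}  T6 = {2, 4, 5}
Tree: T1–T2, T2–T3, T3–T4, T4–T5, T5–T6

Vertex coverage: the bags together contain {1, 2, 3, 4, 5, 6, 7, 8}, the full vertex set. Edge coverage: each edge of G has both endpoints in at least one bag. Running intersection: for every vertex, the bags containing it form a connected subtree. All three properties hold, so this is a valid tree decomposition of width max|bag| − 1 = 2, and hence tw(G) ≤ 2.

Yes; width 2.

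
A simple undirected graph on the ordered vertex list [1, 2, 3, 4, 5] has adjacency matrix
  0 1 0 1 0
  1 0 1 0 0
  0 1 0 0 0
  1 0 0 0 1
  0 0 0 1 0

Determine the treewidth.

1

A width-1 tree decomposition is:
Bags: B1 = {2, 3}  B2 = {1, 2}  B3 = {1, 4}  B4 = {4, 5}
Tree: B1–B2, B2–B3, B3–B4
Each bag holds 2 vertices, so the decomposition has width 1, which upper-bounds the treewidth. Any graph with an edge has treewidth ≥ 1, and G has the edge 3–2. Therefore the treewidth is 1.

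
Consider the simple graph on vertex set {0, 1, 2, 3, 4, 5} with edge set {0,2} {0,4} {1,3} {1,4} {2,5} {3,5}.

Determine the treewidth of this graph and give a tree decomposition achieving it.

The largest bag has 3 vertices, giving width 2; this decomposition certifies tw(G) ≤ 2. The edges 0–4–1–3–5–2–0 form a cycle, so G is not a tree and its treewidth is at least 2. The upper and lower bounds meet at 2, so that is the treewidth.

Treewidth 2.
One such decomposition:
Bags: B1 = {0, 1, 4}  B2 = {0, 1, 3}  B3 = {0, 3, 5}  B4 = {0, 2, 5}
Tree: B1–B2, B2–B3, B3–B4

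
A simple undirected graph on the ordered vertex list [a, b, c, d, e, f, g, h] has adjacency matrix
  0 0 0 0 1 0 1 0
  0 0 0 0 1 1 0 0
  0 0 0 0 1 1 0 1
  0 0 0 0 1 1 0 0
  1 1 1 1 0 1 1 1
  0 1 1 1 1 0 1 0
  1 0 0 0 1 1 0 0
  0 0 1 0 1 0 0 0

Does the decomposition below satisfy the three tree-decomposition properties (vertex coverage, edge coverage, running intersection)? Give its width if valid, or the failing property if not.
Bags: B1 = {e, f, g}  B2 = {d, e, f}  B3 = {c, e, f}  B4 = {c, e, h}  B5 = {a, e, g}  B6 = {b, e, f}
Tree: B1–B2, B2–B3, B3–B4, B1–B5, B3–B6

Vertex coverage: the bags together contain {a, b, c, d, e, f, g, h}, the full vertex set. Edge coverage: each edge of G has both endpoints in at least one bag. Running intersection: for every vertex, the bags containing it form a connected subtree. All three properties hold, so this is a valid tree decomposition of width max|bag| − 1 = 2, and hence tw(G) ≤ 2.

Yes; width 2.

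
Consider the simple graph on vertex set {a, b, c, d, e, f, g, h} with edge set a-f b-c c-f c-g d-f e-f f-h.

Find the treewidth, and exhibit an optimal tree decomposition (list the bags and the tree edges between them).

Each bag holds 2 vertices, so the decomposition has width 1, which upper-bounds the treewidth. Any graph with an edge has treewidth ≥ 1, and G has the edge a–f. Hence tw(G) = 1 exactly.

Treewidth 1.
Bags: B1 = {a, f}  B2 = {c, f}  B3 = {c, g}  B4 = {b, c}  B5 = {f, h}  B6 = {d, f}  B7 = {e, f}
Tree: B1–B2, B2–B3, B3–B4, B2–B5, B5–B6, B1–B7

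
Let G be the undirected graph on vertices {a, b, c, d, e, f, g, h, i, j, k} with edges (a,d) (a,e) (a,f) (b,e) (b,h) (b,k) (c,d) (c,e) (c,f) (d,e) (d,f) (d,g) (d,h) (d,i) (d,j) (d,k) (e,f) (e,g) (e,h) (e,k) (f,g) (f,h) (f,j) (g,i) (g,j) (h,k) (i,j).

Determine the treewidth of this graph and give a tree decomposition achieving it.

Treewidth 3.
One optimal decomposition is:
Bags: B1 = {d, e, f, g}  B2 = {a, d, e, f}  B3 = {c, d, e, f}  B4 = {d, f, g, j}  B5 = {d, e, f, h}  B6 = {d, e, h, k}  B7 = {b, e, h, k}  B8 = {d, g, i, j}
Tree: B1–B2, B2–B3, B1–B4, B2–B5, B5–B6, B6–B7, B4–B8

The largest bag has 4 vertices, giving width 3; this decomposition certifies tw(G) ≤ 3. For the lower bound, the 4 vertices {d, f, g, j} are pairwise adjacent, and any tree decomposition puts a clique entirely inside one bag — forcing width ≥ 3. The upper and lower bounds meet at 3, so that is the treewidth.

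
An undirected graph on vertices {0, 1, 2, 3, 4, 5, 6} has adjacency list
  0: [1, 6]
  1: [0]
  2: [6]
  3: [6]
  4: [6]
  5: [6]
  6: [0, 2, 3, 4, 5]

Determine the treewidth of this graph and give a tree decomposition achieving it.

Treewidth 1.
One optimal decomposition is:
Bags: B1 = {0, 6}  B2 = {4, 6}  B3 = {2, 6}  B4 = {3, 6}  B5 = {5, 6}  B6 = {0, 1}
Tree: B1–B2, B2–B3, B3–B4, B4–B5, B1–B6

Every bag has size at most 2, so the width is 2 − 1 = 1 and tw(G) ≤ 1. Any graph with an edge has treewidth ≥ 1, and G has the edge 0–6. The upper and lower bounds meet at 1, so that is the treewidth.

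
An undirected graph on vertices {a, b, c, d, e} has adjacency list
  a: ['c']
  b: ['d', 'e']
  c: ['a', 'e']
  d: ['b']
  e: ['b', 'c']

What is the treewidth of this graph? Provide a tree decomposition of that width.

Treewidth 1.
One optimal decomposition is:
Bags: B1 = {b, d}  B2 = {b, e}  B3 = {c, e}  B4 = {a, c}
Tree: B1–B2, B2–B3, B3–B4

Every bag has size at most 2, so the width is 2 − 1 = 1 and tw(G) ≤ 1. Since G has at least one edge (e.g. d–b), it is not an edgeless graph, so tw(G) ≥ 1. The upper and lower bounds meet at 1, so that is the treewidth.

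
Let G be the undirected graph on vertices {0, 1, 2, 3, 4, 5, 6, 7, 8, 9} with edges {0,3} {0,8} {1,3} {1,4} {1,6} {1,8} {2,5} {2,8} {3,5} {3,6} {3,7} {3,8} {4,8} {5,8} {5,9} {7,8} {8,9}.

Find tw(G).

A width-2 tree decomposition is:
Bags: B1 = {1, 4, 8}  B2 = {1, 3, 8}  B3 = {3, 5, 8}  B4 = {1, 3, 6}  B5 = {3, 7, 8}  B6 = {2, 5, 8}  B7 = {5, 8, 9}  B8 = {0, 3, 8}
Tree: B1–B2, B2–B3, B2–B4, B2–B5, B3–B6, B6–B7, B3–B8
The largest bag has 3 vertices, giving width 2; this decomposition certifies tw(G) ≤ 2. Conversely, {5, 8, 9} is a clique of size 3, and the vertices of any clique must share a bag in every tree decomposition; so some bag has ≥ 3 vertices and tw(G) ≥ 2. The upper and lower bounds meet at 2, so that is the treewidth.

2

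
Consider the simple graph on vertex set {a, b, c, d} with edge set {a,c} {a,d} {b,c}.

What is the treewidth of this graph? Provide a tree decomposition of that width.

The largest bag has 2 vertices, giving width 1; this decomposition certifies tw(G) ≤ 1. G has an edge, so its treewidth is at least 1. Hence tw(G) = 1 exactly.

Treewidth 1.
Bags: B1 = {a, d}  B2 = {a, c}  B3 = {b, c}
Tree: B1–B2, B2–B3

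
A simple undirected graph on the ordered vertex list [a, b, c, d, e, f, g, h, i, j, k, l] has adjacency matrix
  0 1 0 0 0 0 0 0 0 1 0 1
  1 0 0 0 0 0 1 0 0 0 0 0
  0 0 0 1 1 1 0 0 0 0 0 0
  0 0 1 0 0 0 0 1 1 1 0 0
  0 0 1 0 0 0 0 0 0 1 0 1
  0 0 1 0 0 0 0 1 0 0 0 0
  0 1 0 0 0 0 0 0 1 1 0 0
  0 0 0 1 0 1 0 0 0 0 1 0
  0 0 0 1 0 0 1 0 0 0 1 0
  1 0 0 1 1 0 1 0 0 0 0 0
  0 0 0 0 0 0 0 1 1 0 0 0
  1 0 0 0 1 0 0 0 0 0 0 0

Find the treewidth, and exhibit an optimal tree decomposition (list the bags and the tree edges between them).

Treewidth 3.
One optimal decomposition is:
Bags: B1 = {a, b, g, l}  B2 = {a, g, j, l}  B3 = {e, g, j, l}  B4 = {e, g, i, j}  B5 = {d, e, i, j}  B6 = {c, d, e, i}  B7 = {c, d, i, k}  B8 = {c, d, h, k}  B9 = {c, f, h, k}
Tree: B1–B2, B2–B3, B3–B4, B4–B5, B5–B6, B6–B7, B7–B8, B8–B9

Each bag holds 4 vertices, so the decomposition has width 3, which upper-bounds the treewidth. For the lower bound: the 4 vertex sets {a,b,l}, {g}, {j}, {c,d,e,i} are disjoint, each induces a connected subgraph, and every pair is joined by at least one edge of G. Contracting each set to a single vertex therefore yields K_{4} as a minor, and since treewidth is minor-monotone, tw(G) ≥ tw(K_{4}) = 3. Combining the bounds, tw(G) = 3.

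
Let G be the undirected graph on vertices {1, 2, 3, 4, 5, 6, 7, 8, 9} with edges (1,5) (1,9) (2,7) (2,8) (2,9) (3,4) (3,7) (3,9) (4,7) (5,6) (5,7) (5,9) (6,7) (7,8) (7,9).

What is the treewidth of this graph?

A width-2 tree decomposition is:
Bags: B1 = {5, 7, 9}  B2 = {2, 7, 9}  B3 = {5, 6, 7}  B4 = {3, 7, 9}  B5 = {1, 5, 9}  B6 = {3, 4, 7}  B7 = {2, 7, 8}
Tree: B1–B2, B1–B3, B2–B4, B1–B5, B4–B6, B2–B7
The largest bag has 3 vertices, giving width 2; this decomposition certifies tw(G) ≤ 2. On the other hand G contains the 3-clique {1, 5, 9}. A clique must lie in a single bag of any decomposition, so no decomposition can have width below 2. Combining the bounds, tw(G) = 2.

2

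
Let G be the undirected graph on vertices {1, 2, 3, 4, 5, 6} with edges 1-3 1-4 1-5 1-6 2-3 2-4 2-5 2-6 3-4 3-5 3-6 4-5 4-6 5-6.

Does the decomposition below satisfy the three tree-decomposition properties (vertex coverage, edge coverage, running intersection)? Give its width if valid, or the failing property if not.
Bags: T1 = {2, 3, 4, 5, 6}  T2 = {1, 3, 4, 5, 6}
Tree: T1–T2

Yes; width 4.

Vertex coverage: the bags together contain {1, 2, 3, 4, 5, 6}, the full vertex set. Edge coverage: each edge of G has both endpoints in at least one bag. Running intersection: for every vertex, the bags containing it form a connected subtree. All three properties hold, so this is a valid tree decomposition of width max|bag| − 1 = 4, and hence tw(G) ≤ 4.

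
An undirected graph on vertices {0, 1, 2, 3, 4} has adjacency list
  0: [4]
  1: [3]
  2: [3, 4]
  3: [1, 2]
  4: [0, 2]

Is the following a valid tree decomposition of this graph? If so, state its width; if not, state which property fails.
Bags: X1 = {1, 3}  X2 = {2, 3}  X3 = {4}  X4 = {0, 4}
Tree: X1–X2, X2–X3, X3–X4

A tree decomposition must satisfy three properties: every vertex lies in some bag; for every edge, both endpoints lie together in some bag; and for every vertex, the bags containing it form a connected subtree. Here edge (2,4) lies in no bag, so the decomposition is invalid.

No — edge (2,4) lies in no bag.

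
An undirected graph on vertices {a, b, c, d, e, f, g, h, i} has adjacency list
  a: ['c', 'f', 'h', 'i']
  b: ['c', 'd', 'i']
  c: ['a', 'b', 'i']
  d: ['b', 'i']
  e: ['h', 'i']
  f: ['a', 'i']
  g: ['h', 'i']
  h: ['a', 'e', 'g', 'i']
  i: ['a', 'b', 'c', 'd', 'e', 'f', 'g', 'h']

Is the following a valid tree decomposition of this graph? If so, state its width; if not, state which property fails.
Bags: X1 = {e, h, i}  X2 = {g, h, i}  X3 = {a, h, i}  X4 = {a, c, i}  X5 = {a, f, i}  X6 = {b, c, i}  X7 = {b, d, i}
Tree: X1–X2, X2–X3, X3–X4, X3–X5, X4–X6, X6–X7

Yes; width 2.

Vertex coverage: the bags together contain {a, b, c, d, e, f, g, h, i}, the full vertex set. Edge coverage: each edge of G has both endpoints in at least one bag. Running intersection: for every vertex, the bags containing it form a connected subtree. All three properties hold, so this is a valid tree decomposition of width max|bag| − 1 = 2, and hence tw(G) ≤ 2.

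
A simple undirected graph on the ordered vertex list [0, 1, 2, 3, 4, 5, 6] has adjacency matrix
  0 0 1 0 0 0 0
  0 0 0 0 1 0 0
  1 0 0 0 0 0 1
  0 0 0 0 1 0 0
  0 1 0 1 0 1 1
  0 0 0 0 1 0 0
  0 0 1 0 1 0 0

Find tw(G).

A width-1 tree decomposition is:
Bags: B1 = {2, 6}  B2 = {4, 6}  B3 = {4, 5}  B4 = {0, 2}  B5 = {3, 4}  B6 = {1, 4}
Tree: B1–B2, B2–B3, B1–B4, B2–B5, B3–B6
Each bag holds 2 vertices, so the decomposition has width 1, which upper-bounds the treewidth. Since G has at least one edge (e.g. 2–6), it is not an edgeless graph, so tw(G) ≥ 1. The upper and lower bounds meet at 1, so that is the treewidth.

1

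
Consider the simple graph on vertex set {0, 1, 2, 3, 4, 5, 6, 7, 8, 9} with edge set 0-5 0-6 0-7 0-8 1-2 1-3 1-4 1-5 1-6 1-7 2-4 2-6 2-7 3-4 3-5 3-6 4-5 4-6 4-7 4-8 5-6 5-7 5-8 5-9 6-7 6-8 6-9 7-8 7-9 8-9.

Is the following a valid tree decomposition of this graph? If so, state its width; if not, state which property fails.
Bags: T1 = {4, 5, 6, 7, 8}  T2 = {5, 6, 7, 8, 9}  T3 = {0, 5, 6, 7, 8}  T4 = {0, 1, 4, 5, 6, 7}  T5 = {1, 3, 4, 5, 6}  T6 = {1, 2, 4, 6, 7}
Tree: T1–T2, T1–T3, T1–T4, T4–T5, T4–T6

No — bags containing vertex 0 are not connected in the tree.

A tree decomposition must satisfy three properties: every vertex lies in some bag; for every edge, both endpoints lie together in some bag; and for every vertex, the bags containing it form a connected subtree. Here bags containing vertex 0 are not connected in the tree, so the decomposition is invalid.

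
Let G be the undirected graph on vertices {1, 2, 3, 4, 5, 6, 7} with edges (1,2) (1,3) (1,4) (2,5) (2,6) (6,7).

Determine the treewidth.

A width-1 tree decomposition is:
Bags: B1 = {1, 4}  B2 = {1, 2}  B3 = {1, 3}  B4 = {2, 5}  B5 = {2, 6}  B6 = {6, 7}
Tree: B1–B2, B1–B3, B2–B4, B4–B5, B5–B6
Each bag holds 2 vertices, so the decomposition has width 1, which upper-bounds the treewidth. Any graph with an edge has treewidth ≥ 1, and G has the edge 4–1. Combining the bounds, tw(G) = 1.

1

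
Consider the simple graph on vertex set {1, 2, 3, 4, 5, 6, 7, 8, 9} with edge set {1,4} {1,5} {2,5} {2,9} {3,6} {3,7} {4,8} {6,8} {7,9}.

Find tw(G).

A width-2 tree decomposition is:
Bags: B1 = {3, 6, 7}  B2 = {6, 7, 9}  B3 = {2, 6, 9}  B4 = {2, 5, 6}  B5 = {1, 5, 6}  B6 = {1, 4, 6}  B7 = {4, 6, 8}
Tree: B1–B2, B2–B3, B3–B4, B4–B5, B5–B6, B6–B7
Each bag holds 3 vertices, so the decomposition has width 2, which upper-bounds the treewidth. Since 6–3–7–9–2–5–1–4–8–6 is a cycle in G, G is not acyclic. Forests are exactly the graphs of treewidth ≤ 1, so tw(G) ≥ 2. Therefore the treewidth is 2.

2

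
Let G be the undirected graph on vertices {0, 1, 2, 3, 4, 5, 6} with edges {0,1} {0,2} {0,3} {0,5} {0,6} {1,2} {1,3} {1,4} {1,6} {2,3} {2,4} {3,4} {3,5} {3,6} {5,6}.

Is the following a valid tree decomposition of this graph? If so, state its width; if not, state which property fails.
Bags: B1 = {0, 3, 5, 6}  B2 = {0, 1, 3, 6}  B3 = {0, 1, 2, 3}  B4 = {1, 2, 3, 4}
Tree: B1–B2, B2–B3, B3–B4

Yes; width 3.

Checking the three conditions: (i) the bags cover all of {0, 1, 2, 3, 4, 5, 6}; (ii) for each edge, some bag contains both endpoints; (iii) the bags containing any fixed vertex form a subtree. All hold, so the decomposition is valid with width 4 − 1 = 3.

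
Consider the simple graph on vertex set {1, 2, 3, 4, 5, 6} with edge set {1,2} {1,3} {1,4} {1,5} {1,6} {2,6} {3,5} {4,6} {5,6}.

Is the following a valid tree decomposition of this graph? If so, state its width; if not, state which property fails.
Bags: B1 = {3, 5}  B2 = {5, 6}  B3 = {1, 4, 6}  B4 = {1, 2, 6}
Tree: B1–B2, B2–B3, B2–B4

A tree decomposition must satisfy three properties: every vertex lies in some bag; for every edge, both endpoints lie together in some bag; and for every vertex, the bags containing it form a connected subtree. Here edge (1,3) lies in no bag, so the decomposition is invalid.

No — edge (1,3) lies in no bag.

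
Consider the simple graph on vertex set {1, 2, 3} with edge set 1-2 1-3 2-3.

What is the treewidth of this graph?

A width-2 tree decomposition is:
Bags: B1 = {1, 2, 3}
Tree: (single bag)
With just one bag of size 3, the width is 3 − 1 = 2, so tw(G) ≤ 2. Conversely, {1, 2, 3} is a clique of size 3, and the vertices of any clique must share a bag in every tree decomposition; so some bag has ≥ 3 vertices and tw(G) ≥ 2. Hence tw(G) = 2 exactly.

2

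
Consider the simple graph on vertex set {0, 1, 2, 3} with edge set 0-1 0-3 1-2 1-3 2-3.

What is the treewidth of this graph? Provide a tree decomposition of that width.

Treewidth 2.
One optimal decomposition is:
Bags: B1 = {1, 2, 3}  B2 = {0, 1, 3}
Tree: B1–B2

The largest bag has 3 vertices, giving width 2; this decomposition certifies tw(G) ≤ 2. On the other hand G contains the 3-clique {0, 1, 3}. A clique must lie in a single bag of any decomposition, so no decomposition can have width below 2. Combining the bounds, tw(G) = 2.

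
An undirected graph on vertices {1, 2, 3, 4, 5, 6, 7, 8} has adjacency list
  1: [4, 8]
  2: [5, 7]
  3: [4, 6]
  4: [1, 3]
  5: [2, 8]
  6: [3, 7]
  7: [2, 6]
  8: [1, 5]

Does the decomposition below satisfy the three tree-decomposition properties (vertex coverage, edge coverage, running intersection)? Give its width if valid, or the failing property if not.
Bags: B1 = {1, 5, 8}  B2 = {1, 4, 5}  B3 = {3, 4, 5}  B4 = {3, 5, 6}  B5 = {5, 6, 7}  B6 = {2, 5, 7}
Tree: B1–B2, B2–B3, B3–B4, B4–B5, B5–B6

Yes; width 2.

Every vertex of G appears in some bag (union = {1, 2, 3, 4, 5, 6, 7, 8}); every edge is covered by a bag; and for each vertex v the set of bags containing v is connected in the bag tree. The decomposition is therefore valid. The largest bag has 3 vertices, so the width is 2.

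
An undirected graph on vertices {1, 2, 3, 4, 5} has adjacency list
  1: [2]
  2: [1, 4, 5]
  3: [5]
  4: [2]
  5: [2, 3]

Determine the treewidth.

A width-1 tree decomposition is:
Bags: B1 = {2, 5}  B2 = {3, 5}  B3 = {2, 4}  B4 = {1, 2}
Tree: B1–B2, B1–B3, B3–B4
The largest bag has 2 vertices, giving width 1; this decomposition certifies tw(G) ≤ 1. Since G has at least one edge (e.g. 2–5), it is not an edgeless graph, so tw(G) ≥ 1. Hence tw(G) = 1 exactly.

1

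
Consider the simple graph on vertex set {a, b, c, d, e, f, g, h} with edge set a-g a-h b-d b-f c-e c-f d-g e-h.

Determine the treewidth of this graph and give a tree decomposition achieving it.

Treewidth 2.
Bags: B1 = {b, d, g}  B2 = {a, b, g}  B3 = {a, b, h}  B4 = {b, e, h}  B5 = {b, c, e}  B6 = {b, c, f}
Tree: B1–B2, B2–B3, B3–B4, B4–B5, B5–B6

The largest bag has 3 vertices, giving width 2; this decomposition certifies tw(G) ≤ 2. Since b–d–g–a–h–e–c–f–b is a cycle in G, G is not acyclic. Forests are exactly the graphs of treewidth ≤ 1, so tw(G) ≥ 2. Combining the bounds, tw(G) = 2.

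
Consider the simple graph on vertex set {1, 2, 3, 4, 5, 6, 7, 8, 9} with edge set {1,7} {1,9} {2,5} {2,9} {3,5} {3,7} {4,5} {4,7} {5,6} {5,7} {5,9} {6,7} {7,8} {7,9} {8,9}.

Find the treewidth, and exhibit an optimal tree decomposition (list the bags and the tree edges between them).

The largest bag has 3 vertices, giving width 2; this decomposition certifies tw(G) ≤ 2. On the other hand G contains the 3-clique {2, 5, 9}. A clique must lie in a single bag of any decomposition, so no decomposition can have width below 2. Therefore the treewidth is 2.

Treewidth 2.
One such decomposition:
Bags: B1 = {2, 5, 9}  B2 = {5, 7, 9}  B3 = {4, 5, 7}  B4 = {7, 8, 9}  B5 = {5, 6, 7}  B6 = {1, 7, 9}  B7 = {3, 5, 7}
Tree: B1–B2, B2–B3, B2–B4, B3–B5, B2–B6, B5–B7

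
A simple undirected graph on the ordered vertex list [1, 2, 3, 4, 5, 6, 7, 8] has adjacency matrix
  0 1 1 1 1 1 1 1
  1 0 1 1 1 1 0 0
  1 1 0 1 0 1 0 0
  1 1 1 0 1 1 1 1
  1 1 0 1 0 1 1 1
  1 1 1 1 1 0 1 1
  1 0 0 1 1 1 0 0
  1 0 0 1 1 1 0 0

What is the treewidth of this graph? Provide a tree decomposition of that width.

Treewidth 4.
One such decomposition:
Bags: B1 = {1, 2, 4, 5, 6}  B2 = {1, 4, 5, 6, 8}  B3 = {1, 2, 3, 4, 6}  B4 = {1, 4, 5, 6, 7}
Tree: B1–B2, B1–B3, B2–B4

Every bag has size at most 5, so the width is 5 − 1 = 4 and tw(G) ≤ 4. On the other hand G contains the 5-clique {1, 2, 3, 4, 6}. A clique must lie in a single bag of any decomposition, so no decomposition can have width below 4. Therefore the treewidth is 4.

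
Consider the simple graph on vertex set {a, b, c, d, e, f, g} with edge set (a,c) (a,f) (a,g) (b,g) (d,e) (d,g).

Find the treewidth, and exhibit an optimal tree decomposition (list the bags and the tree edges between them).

Treewidth 1.
Bags: B1 = {b, g}  B2 = {d, g}  B3 = {a, g}  B4 = {d, e}  B5 = {a, f}  B6 = {a, c}
Tree: B1–B2, B2–B3, B2–B4, B3–B5, B3–B6

Every bag has size at most 2, so the width is 2 − 1 = 1 and tw(G) ≤ 1. Any graph with an edge has treewidth ≥ 1, and G has the edge g–b. Combining the bounds, tw(G) = 1.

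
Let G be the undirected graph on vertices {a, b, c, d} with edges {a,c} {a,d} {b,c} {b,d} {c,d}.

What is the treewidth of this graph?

2

A width-2 tree decomposition is:
Bags: B1 = {a, c, d}  B2 = {b, c, d}
Tree: B1–B2
Each bag holds 3 vertices, so the decomposition has width 2, which upper-bounds the treewidth. Conversely, {a, c, d} is a clique of size 3, and the vertices of any clique must share a bag in every tree decomposition; so some bag has ≥ 3 vertices and tw(G) ≥ 2. Combining the bounds, tw(G) = 2.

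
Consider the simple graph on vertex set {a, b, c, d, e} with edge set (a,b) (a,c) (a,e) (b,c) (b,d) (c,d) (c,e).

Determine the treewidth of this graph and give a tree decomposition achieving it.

Each bag holds 3 vertices, so the decomposition has width 2, which upper-bounds the treewidth. For the lower bound, the 3 vertices {b, c, d} are pairwise adjacent, and any tree decomposition puts a clique entirely inside one bag — forcing width ≥ 2. Hence tw(G) = 2 exactly.

Treewidth 2.
One such decomposition:
Bags: B1 = {b, c, d}  B2 = {a, b, c}  B3 = {a, c, e}
Tree: B1–B2, B2–B3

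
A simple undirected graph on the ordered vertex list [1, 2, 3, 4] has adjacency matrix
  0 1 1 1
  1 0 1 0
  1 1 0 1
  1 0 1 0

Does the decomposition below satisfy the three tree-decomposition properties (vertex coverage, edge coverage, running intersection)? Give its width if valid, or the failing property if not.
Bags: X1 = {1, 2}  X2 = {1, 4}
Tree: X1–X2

A tree decomposition must satisfy three properties: every vertex lies in some bag; for every edge, both endpoints lie together in some bag; and for every vertex, the bags containing it form a connected subtree. Here vertex 3 appears in no bag, so the decomposition is invalid.

No — vertex 3 appears in no bag.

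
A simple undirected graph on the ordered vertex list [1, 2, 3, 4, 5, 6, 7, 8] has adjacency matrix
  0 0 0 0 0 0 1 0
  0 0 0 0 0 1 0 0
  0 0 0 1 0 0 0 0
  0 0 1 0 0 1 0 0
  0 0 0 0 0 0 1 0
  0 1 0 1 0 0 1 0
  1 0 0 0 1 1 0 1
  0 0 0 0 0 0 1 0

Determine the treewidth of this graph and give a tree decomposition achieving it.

Treewidth 1.
One such decomposition:
Bags: B1 = {5, 7}  B2 = {6, 7}  B3 = {1, 7}  B4 = {7, 8}  B5 = {4, 6}  B6 = {2, 6}  B7 = {3, 4}
Tree: B1–B2, B2–B3, B1–B4, B2–B5, B2–B6, B5–B7

Every bag has size at most 2, so the width is 2 − 1 = 1 and tw(G) ≤ 1. Any graph with an edge has treewidth ≥ 1, and G has the edge 7–5. The upper and lower bounds meet at 1, so that is the treewidth.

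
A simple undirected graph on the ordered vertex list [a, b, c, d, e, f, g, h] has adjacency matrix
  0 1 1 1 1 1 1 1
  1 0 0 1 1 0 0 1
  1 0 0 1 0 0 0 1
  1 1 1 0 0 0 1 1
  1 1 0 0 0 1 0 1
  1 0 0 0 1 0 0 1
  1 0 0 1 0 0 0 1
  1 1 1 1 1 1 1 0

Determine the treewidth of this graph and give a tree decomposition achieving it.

Treewidth 3.
Bags: B1 = {a, b, e, h}  B2 = {a, b, d, h}  B3 = {a, d, g, h}  B4 = {a, e, f, h}  B5 = {a, c, d, h}
Tree: B1–B2, B2–B3, B1–B4, B2–B5

The largest bag has 4 vertices, giving width 3; this decomposition certifies tw(G) ≤ 3. On the other hand G contains the 4-clique {a, d, g, h}. A clique must lie in a single bag of any decomposition, so no decomposition can have width below 3. Therefore the treewidth is 3.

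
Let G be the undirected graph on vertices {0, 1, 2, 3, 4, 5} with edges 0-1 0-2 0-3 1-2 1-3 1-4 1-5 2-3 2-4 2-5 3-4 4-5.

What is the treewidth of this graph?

A width-3 tree decomposition is:
Bags: B1 = {1, 2, 3, 4}  B2 = {1, 2, 4, 5}  B3 = {0, 1, 2, 3}
Tree: B1–B2, B1–B3
The largest bag has 4 vertices, giving width 3; this decomposition certifies tw(G) ≤ 3. On the other hand G contains the 4-clique {0, 1, 2, 3}. A clique must lie in a single bag of any decomposition, so no decomposition can have width below 3. The upper and lower bounds meet at 3, so that is the treewidth.

3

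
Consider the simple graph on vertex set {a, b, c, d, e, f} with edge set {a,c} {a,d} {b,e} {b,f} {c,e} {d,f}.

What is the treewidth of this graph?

2

A width-2 tree decomposition is:
Bags: B1 = {a, c, e}  B2 = {a, b, e}  B3 = {a, b, f}  B4 = {a, d, f}
Tree: B1–B2, B2–B3, B3–B4
Each bag holds 3 vertices, so the decomposition has width 2, which upper-bounds the treewidth. The edges a–c–e–b–f–d–a form a cycle, so G is not a tree and its treewidth is at least 2. Hence tw(G) = 2 exactly.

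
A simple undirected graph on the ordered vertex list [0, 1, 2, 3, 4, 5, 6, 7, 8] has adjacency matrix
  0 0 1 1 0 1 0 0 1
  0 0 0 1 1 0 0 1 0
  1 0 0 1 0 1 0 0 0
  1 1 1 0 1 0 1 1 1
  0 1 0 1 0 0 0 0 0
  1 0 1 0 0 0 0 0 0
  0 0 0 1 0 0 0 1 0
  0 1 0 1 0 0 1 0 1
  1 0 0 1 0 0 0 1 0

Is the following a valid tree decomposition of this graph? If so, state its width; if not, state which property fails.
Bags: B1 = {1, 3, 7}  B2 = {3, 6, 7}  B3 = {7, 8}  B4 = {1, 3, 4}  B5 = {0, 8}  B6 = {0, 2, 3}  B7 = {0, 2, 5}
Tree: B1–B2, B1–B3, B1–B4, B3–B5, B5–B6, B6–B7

A tree decomposition must satisfy three properties: every vertex lies in some bag; for every edge, both endpoints lie together in some bag; and for every vertex, the bags containing it form a connected subtree. Here edge (3,8) lies in no bag, so the decomposition is invalid.

No — edge (3,8) lies in no bag.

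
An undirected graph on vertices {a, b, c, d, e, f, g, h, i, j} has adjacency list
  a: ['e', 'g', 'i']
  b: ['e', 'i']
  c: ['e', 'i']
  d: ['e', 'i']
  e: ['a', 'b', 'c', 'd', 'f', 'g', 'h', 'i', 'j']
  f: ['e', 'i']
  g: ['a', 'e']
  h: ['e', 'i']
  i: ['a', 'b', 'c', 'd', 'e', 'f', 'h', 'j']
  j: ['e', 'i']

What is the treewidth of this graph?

A width-2 tree decomposition is:
Bags: B1 = {e, i, j}  B2 = {e, f, i}  B3 = {d, e, i}  B4 = {a, e, i}  B5 = {e, h, i}  B6 = {a, e, g}  B7 = {b, e, i}  B8 = {c, e, i}
Tree: B1–B2, B2–B3, B3–B4, B4–B5, B4–B6, B3–B7, B1–B8
Each bag holds 3 vertices, so the decomposition has width 2, which upper-bounds the treewidth. On the other hand G contains the 3-clique {a, e, g}. A clique must lie in a single bag of any decomposition, so no decomposition can have width below 2. Combining the bounds, tw(G) = 2.

2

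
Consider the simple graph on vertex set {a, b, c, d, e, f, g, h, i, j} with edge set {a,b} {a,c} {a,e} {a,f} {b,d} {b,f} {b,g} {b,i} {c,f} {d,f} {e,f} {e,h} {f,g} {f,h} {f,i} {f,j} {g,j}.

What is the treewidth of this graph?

A width-2 tree decomposition is:
Bags: B1 = {b, f, g}  B2 = {f, g, j}  B3 = {b, f, i}  B4 = {a, b, f}  B5 = {a, e, f}  B6 = {b, d, f}  B7 = {a, c, f}  B8 = {e, f, h}
Tree: B1–B2, B1–B3, B3–B4, B4–B5, B3–B6, B5–B7, B5–B8
Each bag holds 3 vertices, so the decomposition has width 2, which upper-bounds the treewidth. Conversely, {e, f, h} is a clique of size 3, and the vertices of any clique must share a bag in every tree decomposition; so some bag has ≥ 3 vertices and tw(G) ≥ 2. Therefore the treewidth is 2.

2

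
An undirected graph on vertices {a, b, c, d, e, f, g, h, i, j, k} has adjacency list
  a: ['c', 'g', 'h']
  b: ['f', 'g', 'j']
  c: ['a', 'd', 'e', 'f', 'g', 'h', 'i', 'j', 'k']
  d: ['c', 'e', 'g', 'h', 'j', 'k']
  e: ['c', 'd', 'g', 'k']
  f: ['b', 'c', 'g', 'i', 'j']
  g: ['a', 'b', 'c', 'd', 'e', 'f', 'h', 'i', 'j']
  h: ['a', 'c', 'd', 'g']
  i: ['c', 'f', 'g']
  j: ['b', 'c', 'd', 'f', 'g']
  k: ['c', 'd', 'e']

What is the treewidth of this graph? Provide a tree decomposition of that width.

Each bag holds 4 vertices, so the decomposition has width 3, which upper-bounds the treewidth. On the other hand G contains the 4-clique {c, d, g, j}. A clique must lie in a single bag of any decomposition, so no decomposition can have width below 3. Therefore the treewidth is 3.

Treewidth 3.
Bags: B1 = {c, f, g, j}  B2 = {c, f, g, i}  B3 = {c, d, g, j}  B4 = {b, f, g, j}  B5 = {c, d, e, g}  B6 = {c, d, e, k}  B7 = {c, d, g, h}  B8 = {a, c, g, h}
Tree: B1–B2, B1–B3, B1–B4, B3–B5, B5–B6, B3–B7, B7–B8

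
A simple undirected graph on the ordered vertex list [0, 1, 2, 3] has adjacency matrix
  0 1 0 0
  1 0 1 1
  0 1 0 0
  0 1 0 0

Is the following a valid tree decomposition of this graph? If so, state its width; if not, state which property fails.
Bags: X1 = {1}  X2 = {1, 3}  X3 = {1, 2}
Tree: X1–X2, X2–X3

No — vertex 0 appears in no bag.

A tree decomposition must satisfy three properties: every vertex lies in some bag; for every edge, both endpoints lie together in some bag; and for every vertex, the bags containing it form a connected subtree. Here vertex 0 appears in no bag, so the decomposition is invalid.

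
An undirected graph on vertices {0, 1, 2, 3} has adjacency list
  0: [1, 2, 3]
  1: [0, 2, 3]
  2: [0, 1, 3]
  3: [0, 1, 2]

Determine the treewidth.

3

A width-3 tree decomposition is:
Bags: B1 = {0, 1, 2, 3}
Tree: (single bag)
A single bag containing all 4 vertices is trivially a valid decomposition of width 3. On the other hand G contains the 4-clique {0, 1, 2, 3}. A clique must lie in a single bag of any decomposition, so no decomposition can have width below 3. Hence tw(G) = 3 exactly.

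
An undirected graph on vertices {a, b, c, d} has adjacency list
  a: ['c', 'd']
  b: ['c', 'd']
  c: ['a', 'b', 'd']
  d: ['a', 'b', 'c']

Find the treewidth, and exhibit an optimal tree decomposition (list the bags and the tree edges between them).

Treewidth 2.
One optimal decomposition is:
Bags: B1 = {b, c, d}  B2 = {a, c, d}
Tree: B1–B2

Every bag has size at most 3, so the width is 3 − 1 = 2 and tw(G) ≤ 2. Conversely, {a, c, d} is a clique of size 3, and the vertices of any clique must share a bag in every tree decomposition; so some bag has ≥ 3 vertices and tw(G) ≥ 2. Therefore the treewidth is 2.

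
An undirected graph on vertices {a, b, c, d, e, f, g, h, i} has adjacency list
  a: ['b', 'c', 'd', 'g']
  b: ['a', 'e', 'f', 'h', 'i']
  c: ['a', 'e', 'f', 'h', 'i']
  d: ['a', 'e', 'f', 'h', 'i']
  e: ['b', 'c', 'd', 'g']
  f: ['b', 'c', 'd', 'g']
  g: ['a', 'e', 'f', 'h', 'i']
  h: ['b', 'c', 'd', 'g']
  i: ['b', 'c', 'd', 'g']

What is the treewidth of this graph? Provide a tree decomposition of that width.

Treewidth 4.
Bags: B1 = {b, c, d, f, g}  B2 = {b, c, d, e, g}  B3 = {b, c, d, g, i}  B4 = {b, c, d, g, h}  B5 = {a, b, c, d, g}
Tree: B1–B2, B2–B3, B3–B4, B4–B5

Each bag holds 5 vertices, so the decomposition has width 4, which upper-bounds the treewidth. For the lower bound: the 5 vertex sets {b,f}, {e,g}, {c,i}, {d}, {h} are disjoint, each induces a connected subgraph, and every pair is joined by at least one edge of G. Contracting each set to a single vertex therefore yields K_{5} as a minor, and since treewidth is minor-monotone, tw(G) ≥ tw(K_{5}) = 4. Therefore the treewidth is 4.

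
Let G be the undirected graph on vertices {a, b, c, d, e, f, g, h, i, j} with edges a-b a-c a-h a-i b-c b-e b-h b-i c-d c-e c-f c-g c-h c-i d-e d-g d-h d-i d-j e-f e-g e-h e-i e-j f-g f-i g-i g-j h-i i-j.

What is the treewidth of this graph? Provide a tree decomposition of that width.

Every bag has size at most 5, so the width is 5 − 1 = 4 and tw(G) ≤ 4. Conversely, {d, e, g, i, j} is a clique of size 5, and the vertices of any clique must share a bag in every tree decomposition; so some bag has ≥ 5 vertices and tw(G) ≥ 4. Therefore the treewidth is 4.

Treewidth 4.
One such decomposition:
Bags: B1 = {c, d, e, h, i}  B2 = {b, c, e, h, i}  B3 = {a, b, c, h, i}  B4 = {c, d, e, g, i}  B5 = {c, e, f, g, i}  B6 = {d, e, g, i, j}
Tree: B1–B2, B2–B3, B1–B4, B4–B5, B4–B6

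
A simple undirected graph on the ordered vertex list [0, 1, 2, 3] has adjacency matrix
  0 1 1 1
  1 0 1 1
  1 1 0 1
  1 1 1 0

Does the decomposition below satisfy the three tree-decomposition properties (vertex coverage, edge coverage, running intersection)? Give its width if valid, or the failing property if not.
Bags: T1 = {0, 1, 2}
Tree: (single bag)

No — vertex 3 appears in no bag.

A tree decomposition must satisfy three properties: every vertex lies in some bag; for every edge, both endpoints lie together in some bag; and for every vertex, the bags containing it form a connected subtree. Here vertex 3 appears in no bag, so the decomposition is invalid.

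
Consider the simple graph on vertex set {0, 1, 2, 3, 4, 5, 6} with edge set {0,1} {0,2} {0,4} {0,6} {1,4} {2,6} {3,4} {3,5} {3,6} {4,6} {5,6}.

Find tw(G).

2

A width-2 tree decomposition is:
Bags: B1 = {3, 4, 6}  B2 = {0, 4, 6}  B3 = {0, 1, 4}  B4 = {3, 5, 6}  B5 = {0, 2, 6}
Tree: B1–B2, B2–B3, B1–B4, B2–B5
The largest bag has 3 vertices, giving width 2; this decomposition certifies tw(G) ≤ 2. For the lower bound, the 3 vertices {0, 1, 4} are pairwise adjacent, and any tree decomposition puts a clique entirely inside one bag — forcing width ≥ 2. Combining the bounds, tw(G) = 2.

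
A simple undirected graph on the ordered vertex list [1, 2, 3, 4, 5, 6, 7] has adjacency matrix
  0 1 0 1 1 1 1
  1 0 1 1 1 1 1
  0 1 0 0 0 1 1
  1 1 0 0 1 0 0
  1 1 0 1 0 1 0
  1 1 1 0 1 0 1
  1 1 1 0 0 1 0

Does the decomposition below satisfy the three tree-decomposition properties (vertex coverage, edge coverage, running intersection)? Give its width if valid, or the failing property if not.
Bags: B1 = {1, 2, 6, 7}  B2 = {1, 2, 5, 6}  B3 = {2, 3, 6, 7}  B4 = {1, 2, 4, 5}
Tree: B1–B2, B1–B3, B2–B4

Yes; width 3.

Every vertex of G appears in some bag (union = {1, 2, 3, 4, 5, 6, 7}); every edge is covered by a bag; and for each vertex v the set of bags containing v is connected in the bag tree. The decomposition is therefore valid. The largest bag has 4 vertices, so the width is 3.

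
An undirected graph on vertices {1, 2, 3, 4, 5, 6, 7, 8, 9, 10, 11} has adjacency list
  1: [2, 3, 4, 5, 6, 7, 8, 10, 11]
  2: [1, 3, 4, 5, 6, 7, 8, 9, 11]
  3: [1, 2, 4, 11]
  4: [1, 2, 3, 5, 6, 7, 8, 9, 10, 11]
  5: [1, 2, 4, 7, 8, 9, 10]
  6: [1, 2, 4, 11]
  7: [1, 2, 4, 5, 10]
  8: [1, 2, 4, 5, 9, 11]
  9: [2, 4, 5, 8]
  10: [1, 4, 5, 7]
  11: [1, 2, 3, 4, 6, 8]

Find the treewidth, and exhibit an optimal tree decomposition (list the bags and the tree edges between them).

Treewidth 4.
One optimal decomposition is:
Bags: B1 = {1, 2, 4, 5, 8}  B2 = {1, 2, 4, 8, 11}  B3 = {2, 4, 5, 8, 9}  B4 = {1, 2, 4, 5, 7}  B5 = {1, 2, 3, 4, 11}  B6 = {1, 4, 5, 7, 10}  B7 = {1, 2, 4, 6, 11}
Tree: B1–B2, B1–B3, B1–B4, B2–B5, B4–B6, B2–B7

Each bag holds 5 vertices, so the decomposition has width 4, which upper-bounds the treewidth. On the other hand G contains the 5-clique {1, 2, 4, 8, 11}. A clique must lie in a single bag of any decomposition, so no decomposition can have width below 4. Combining the bounds, tw(G) = 4.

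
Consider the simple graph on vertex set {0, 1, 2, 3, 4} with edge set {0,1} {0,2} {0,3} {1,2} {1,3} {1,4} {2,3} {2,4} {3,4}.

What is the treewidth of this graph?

3

A width-3 tree decomposition is:
Bags: B1 = {1, 2, 3, 4}  B2 = {0, 1, 2, 3}
Tree: B1–B2
The largest bag has 4 vertices, giving width 3; this decomposition certifies tw(G) ≤ 3. On the other hand G contains the 4-clique {0, 1, 2, 3}. A clique must lie in a single bag of any decomposition, so no decomposition can have width below 3. Therefore the treewidth is 3.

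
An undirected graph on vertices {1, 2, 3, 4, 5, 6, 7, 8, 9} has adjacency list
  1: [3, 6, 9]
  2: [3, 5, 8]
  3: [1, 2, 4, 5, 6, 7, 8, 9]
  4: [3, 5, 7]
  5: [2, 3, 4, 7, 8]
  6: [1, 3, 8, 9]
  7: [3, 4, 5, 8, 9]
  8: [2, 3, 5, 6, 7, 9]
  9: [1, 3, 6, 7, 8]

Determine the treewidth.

3

A width-3 tree decomposition is:
Bags: B1 = {3, 7, 8, 9}  B2 = {3, 6, 8, 9}  B3 = {3, 5, 7, 8}  B4 = {2, 3, 5, 8}  B5 = {3, 4, 5, 7}  B6 = {1, 3, 6, 9}
Tree: B1–B2, B1–B3, B3–B4, B3–B5, B2–B6
Every bag has size at most 4, so the width is 4 − 1 = 3 and tw(G) ≤ 3. On the other hand G contains the 4-clique {3, 6, 8, 9}. A clique must lie in a single bag of any decomposition, so no decomposition can have width below 3. Hence tw(G) = 3 exactly.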